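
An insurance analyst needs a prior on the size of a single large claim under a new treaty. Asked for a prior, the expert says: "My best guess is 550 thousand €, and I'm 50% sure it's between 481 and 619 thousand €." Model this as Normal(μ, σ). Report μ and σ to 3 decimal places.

A symmetric 50% interval runs μ ± z·σ with z = 0.6745.
Half-width = 69, so σ = 69/0.6745 = 102.300.
μ is the stated best guess, 550.000.

μ = 550.000, σ = 102.300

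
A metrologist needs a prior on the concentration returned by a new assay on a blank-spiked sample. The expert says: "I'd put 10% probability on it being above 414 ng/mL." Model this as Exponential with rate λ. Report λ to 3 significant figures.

λ ≈ 0.00556

P(T > 414.0) = e^(−λ·414.0) = 0.1, so λ = −ln(0.1)/414.0 = 0.00556.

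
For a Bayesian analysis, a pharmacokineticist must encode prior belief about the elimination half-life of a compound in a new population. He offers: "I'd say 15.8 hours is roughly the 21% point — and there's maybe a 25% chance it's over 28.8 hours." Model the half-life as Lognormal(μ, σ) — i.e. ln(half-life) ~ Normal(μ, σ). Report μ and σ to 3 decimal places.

If T ~ Lognormal(μ,σ) then ln T ~ Normal(μ,σ), so the p-quantile of ln T is μ + z_p·σ.
ln(15.8) = 2.76 and ln(28.8) = 3.36; z_{0.21} = -0.8064, z_{0.75} = 0.6745.
σ = (3.36 − 2.76)/(0.6745 − (-0.8064)) = 0.405.
μ = 2.76 − (-0.8064)·0.405 = 3.087.

μ ≈ 3.087, σ ≈ 0.405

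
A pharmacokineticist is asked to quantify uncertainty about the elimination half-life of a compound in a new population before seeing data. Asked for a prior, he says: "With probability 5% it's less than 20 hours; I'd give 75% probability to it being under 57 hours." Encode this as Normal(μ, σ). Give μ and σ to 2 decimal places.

For Normal(μ,σ), the p-quantile is μ + z_p·σ. Here z_{0.05} = -1.645, z_{0.75} = 0.6745.
So 20 = μ − 1.645σ and 57 = μ + 0.6745σ.
Subtracting: σ = (57 − 20)/(0.6745 − (-1.645)) = 15.95.
Then μ = 20 − (-1.645)·15.95 = 46.24.

μ = 46.24, σ = 15.95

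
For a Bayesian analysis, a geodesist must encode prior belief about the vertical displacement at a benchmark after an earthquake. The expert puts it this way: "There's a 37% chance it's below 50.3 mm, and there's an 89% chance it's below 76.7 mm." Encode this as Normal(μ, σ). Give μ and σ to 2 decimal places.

For Normal(μ,σ), the p-quantile is μ + z_p·σ. Here z_{0.37} = -0.3319, z_{0.89} = 1.227.
So 50.3 = μ − 0.3319σ and 76.7 = μ + 1.227σ.
Subtracting: σ = (76.7 − 50.3)/(1.227 − (-0.3319)) = 16.94.
Then μ = 50.3 − (-0.3319)·16.94 = 55.92.

μ = 55.92, σ = 16.94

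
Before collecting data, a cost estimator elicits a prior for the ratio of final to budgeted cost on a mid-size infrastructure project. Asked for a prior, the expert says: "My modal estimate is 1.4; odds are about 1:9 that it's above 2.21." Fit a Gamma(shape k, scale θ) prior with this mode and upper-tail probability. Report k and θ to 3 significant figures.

k ≈ 10, θ ≈ 0.156

Gamma(k,θ) with k>1 has mode (k−1)θ, so θ = 1.4/(k−1).
Need P(X < 2.21) = 0.9 with θ tied to k this way. Start at k = 2, θ = 1.4: P(X<2.21) ≈ 0.468.
Too low — raise k to concentrate. Iterating converges to k ≈ 10.
Then θ = 1.4/(10−1) ≈ 0.156.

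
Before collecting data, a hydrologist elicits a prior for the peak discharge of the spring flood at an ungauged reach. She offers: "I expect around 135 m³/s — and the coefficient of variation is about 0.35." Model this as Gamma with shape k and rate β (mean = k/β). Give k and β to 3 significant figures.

For Gamma(k, rate β): mean = k/β, variance = k/β², so CV = 1/√k.
CV = 0.35, hence k = 1/CV² = 8.16.
Then β = k/mean = 8.16/135 = 0.0605.

k ≈ 8.16, β ≈ 0.0605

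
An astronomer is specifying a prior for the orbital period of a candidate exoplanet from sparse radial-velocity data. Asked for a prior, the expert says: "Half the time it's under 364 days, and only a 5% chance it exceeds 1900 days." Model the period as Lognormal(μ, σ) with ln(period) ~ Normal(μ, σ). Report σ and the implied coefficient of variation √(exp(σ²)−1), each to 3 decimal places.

If T ~ Lognormal(μ,σ) then ln T ~ Normal(μ,σ), so the p-quantile of ln T is μ + z_p·σ.
ln(364) = 5.897 and ln(1900) = 7.55; z_{0.5} = 0, z_{0.95} = 1.645.
σ = (7.55 − 5.897)/(1.645 − (0)) = 1.005.
μ = 5.897 − (0)·1.005 = 5.897.
CV = √(exp(σ²)−1) = √(exp(1.0093)−1) = 1.320.

σ ≈ 1.005, CV ≈ 1.320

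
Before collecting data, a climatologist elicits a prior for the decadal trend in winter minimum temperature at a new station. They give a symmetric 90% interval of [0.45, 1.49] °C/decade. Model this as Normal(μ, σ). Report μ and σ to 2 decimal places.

μ = 0.97, σ = 0.32

A symmetric 90% interval runs μ ± z·σ with z = 1.645.
Half-width = 0.52, so σ = 0.52/1.645 = 0.32.
μ is the interval midpoint, 0.97.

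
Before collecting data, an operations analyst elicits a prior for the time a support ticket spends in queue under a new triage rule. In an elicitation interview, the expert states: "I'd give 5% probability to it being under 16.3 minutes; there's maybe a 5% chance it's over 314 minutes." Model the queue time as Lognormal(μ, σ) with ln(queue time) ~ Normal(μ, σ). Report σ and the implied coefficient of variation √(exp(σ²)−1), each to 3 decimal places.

If T ~ Lognormal(μ,σ) then ln T ~ Normal(μ,σ), so the p-quantile of ln T is μ + z_p·σ.
ln(16.3) = 2.791 and ln(314) = 5.749; z_{0.05} = -1.645, z_{0.95} = 1.645.
σ = (5.749 − 2.791)/(1.645 − (-1.645)) = 0.899.
μ = 2.791 − (-1.645)·0.899 = 4.270.
CV = √(exp(σ²)−1) = √(exp(0.8086)−1) = 1.116.

σ ≈ 0.899, CV ≈ 1.116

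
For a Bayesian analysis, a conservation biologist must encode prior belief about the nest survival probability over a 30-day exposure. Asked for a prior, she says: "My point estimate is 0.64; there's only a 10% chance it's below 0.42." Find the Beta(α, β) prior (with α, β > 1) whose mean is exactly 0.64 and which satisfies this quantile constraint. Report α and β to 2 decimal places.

With mean 0.64 fixed, write α = 0.64s, β = 0.36s where s = α+β.
Need P(θ < 0.42) = 0.1 under Beta(0.64s, 0.36s). Normal approximation: (q−m)/√(m(1−m)/s) ≈ z_{0.1} = -1.28, so s ≈ 0.64·0.36·(-1.28)²/(0.42−0.64)² = 7.8.
At s = 7.8: P(θ<0.42) ≈ 0.102. Adjusting to match 0.1 gives s ≈ 8.00.
So α = 0.64·8.00 ≈ 5.12, β = 0.36·8.00 ≈ 2.88.

α ≈ 5.12, β ≈ 2.88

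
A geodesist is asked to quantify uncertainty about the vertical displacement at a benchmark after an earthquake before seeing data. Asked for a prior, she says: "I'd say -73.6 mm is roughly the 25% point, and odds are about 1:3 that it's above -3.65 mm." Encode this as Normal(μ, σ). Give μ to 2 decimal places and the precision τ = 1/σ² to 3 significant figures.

μ = -38.62, τ = 0.000372

The p-quantile of Normal(μ,σ) is μ + z_p·σ, with z_{0.25} = -0.6745 and z_{0.75} = 0.6745.
Eliminate σ: μ = (z₂·x₁ − z₁·x₂)/(z₂ − z₁) = (0.6745·-73.6 − (-0.6745)·-3.65)/1.349 = -38.62.
Then σ = (x₂ − x₁)/(z₂ − z₁) = (-3.65 − -73.6)/1.349 = 51.85.
Precision τ = 1/σ² = 1/51.85² = 0.000372.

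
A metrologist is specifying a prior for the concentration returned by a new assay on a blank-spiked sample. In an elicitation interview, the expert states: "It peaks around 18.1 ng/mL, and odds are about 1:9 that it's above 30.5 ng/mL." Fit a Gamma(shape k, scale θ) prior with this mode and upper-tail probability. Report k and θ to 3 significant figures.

Gamma(k,θ) with k>1 has mode (k−1)θ, so θ = 18.1/(k−1).
Need P(X < 30.5) = 0.9 with θ tied to k this way. Start at k = 2, θ = 18.1: P(X<30.5) ≈ 0.502.
Too low — raise k to concentrate. Iterating converges to k ≈ 7.95.
Then θ = 18.1/(7.95−1) ≈ 2.61.

k ≈ 7.95, θ ≈ 2.61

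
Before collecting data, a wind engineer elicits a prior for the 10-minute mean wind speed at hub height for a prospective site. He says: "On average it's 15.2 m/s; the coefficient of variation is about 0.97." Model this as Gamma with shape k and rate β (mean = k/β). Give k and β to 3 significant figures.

For Gamma(k, rate β): mean = k/β, variance = k/β², so CV = 1/√k.
CV = 0.97, hence k = 1/CV² = 1.06.
Then β = k/mean = 1.06/15.2 = 0.0699.

k ≈ 1.06, β ≈ 0.0699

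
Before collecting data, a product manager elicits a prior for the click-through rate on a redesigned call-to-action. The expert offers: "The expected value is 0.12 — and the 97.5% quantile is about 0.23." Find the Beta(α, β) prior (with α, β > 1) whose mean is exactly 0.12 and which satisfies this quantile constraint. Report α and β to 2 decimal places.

With mean 0.12 fixed, write α = 0.12s, β = 0.88s where s = α+β.
Need P(θ < 0.23) = 0.975 under Beta(0.12s, 0.88s). Normal approximation: (q−m)/√(m(1−m)/s) ≈ z_{0.975} = 1.96, so s ≈ 0.12·0.88·(1.96)²/(0.23−0.12)² = 33.5.
At s = 33.5: P(θ<0.23) ≈ 0.959. Adjusting to match 0.975 gives s ≈ 43.80.
So α = 0.12·43.80 ≈ 5.26, β = 0.88·43.80 ≈ 38.54.

α ≈ 5.26, β ≈ 38.54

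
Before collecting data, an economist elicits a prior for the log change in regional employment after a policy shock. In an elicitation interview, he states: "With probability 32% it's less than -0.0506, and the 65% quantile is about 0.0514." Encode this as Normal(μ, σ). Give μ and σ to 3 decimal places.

The p-quantile of Normal(μ,σ) is μ + z_p·σ, with z_{0.32} = -0.4677 and z_{0.65} = 0.3853.
Eliminate σ: μ = (z₂·x₁ − z₁·x₂)/(z₂ − z₁) = (0.3853·-0.0506 − (-0.4677)·0.0514)/0.853 = 0.005.
Then σ = (x₂ − x₁)/(z₂ − z₁) = (0.0514 − -0.0506)/0.853 = 0.120.

μ = 0.005, σ = 0.120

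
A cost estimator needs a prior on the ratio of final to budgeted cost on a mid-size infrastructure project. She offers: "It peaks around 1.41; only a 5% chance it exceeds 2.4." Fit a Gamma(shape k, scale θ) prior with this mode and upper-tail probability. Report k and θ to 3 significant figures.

k ≈ 10.9, θ ≈ 0.143

Gamma(k,θ) with k>1 has mode (k−1)θ, so θ = 1.41/(k−1).
Need P(X < 2.4) = 0.95 with θ tied to k this way. Start at k = 2, θ = 1.41: P(X<2.4) ≈ 0.507.
Too low — raise k to concentrate. Iterating converges to k ≈ 10.9.
Then θ = 1.41/(10.9−1) ≈ 0.143.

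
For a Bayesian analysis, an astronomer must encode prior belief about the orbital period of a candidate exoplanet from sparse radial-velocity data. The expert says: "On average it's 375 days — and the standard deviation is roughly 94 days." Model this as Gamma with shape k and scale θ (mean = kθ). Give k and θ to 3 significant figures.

For Gamma(k, scale θ): mean = kθ, variance = kθ², so CV = 1/√k.
CV = SD/mean = 94/375 = 0.2507, hence k = 1/CV² = 15.9.
Then θ = mean/k = 375/15.9 = 23.6.

k ≈ 15.9, θ ≈ 23.6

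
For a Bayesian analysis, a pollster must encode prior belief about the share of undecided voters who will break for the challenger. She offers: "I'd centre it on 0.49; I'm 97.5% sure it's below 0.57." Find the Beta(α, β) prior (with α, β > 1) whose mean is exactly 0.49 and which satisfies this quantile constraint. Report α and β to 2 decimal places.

α ≈ 73.03, β ≈ 76.01

With mean 0.49 fixed, write α = 0.49s, β = 0.51s where s = α+β.
Need P(θ < 0.57) = 0.975 under Beta(0.49s, 0.51s). Normal approximation: (q−m)/√(m(1−m)/s) ≈ z_{0.975} = 1.96, so s ≈ 0.49·0.51·(1.96)²/(0.57−0.49)² = 150.0.
At s = 150.0: P(θ<0.57) ≈ 0.975. Adjusting to match 0.975 gives s ≈ 149.04.
So α = 0.49·149.04 ≈ 73.03, β = 0.51·149.04 ≈ 76.01.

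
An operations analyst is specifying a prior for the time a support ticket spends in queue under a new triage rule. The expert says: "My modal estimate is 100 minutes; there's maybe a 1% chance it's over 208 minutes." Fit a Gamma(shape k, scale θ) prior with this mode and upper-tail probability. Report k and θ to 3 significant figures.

k ≈ 10.1, θ ≈ 11

Gamma(k,θ) with k>1 has mode (k−1)θ, so θ = 100/(k−1).
Need P(X < 208) = 0.99 with θ tied to k this way. Start at k = 2, θ = 100: P(X<208) ≈ 0.615.
Too low — raise k to concentrate. Iterating converges to k ≈ 10.1.
Then θ = 100/(10.1−1) ≈ 11.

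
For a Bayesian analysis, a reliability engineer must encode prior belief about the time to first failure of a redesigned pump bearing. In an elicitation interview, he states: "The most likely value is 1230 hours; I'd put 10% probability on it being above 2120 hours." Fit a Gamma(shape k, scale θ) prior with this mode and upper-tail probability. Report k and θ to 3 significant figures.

Gamma(k,θ) with k>1 has mode (k−1)θ, so θ = 1230/(k−1).
Need P(X < 2120) = 0.9 with θ tied to k this way. Start at k = 2, θ = 1230: P(X<2120) ≈ 0.514.
Too low — raise k to concentrate. Iterating converges to k ≈ 7.4.
Then θ = 1230/(7.4−1) ≈ 192.

k ≈ 7.4, θ ≈ 192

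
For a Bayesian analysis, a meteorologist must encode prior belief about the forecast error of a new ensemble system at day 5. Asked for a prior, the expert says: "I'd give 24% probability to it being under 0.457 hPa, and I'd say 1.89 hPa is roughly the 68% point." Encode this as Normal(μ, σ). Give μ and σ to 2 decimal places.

μ = 1.32, σ = 1.22

For Normal(μ,σ), the p-quantile is μ + z_p·σ. Here z_{0.24} = -0.7063, z_{0.68} = 0.4677.
So 0.457 = μ − 0.7063σ and 1.89 = μ + 0.4677σ.
Subtracting: σ = (1.89 − 0.457)/(0.4677 − (-0.7063)) = 1.22.
Then μ = 0.457 − (-0.7063)·1.22 = 1.32.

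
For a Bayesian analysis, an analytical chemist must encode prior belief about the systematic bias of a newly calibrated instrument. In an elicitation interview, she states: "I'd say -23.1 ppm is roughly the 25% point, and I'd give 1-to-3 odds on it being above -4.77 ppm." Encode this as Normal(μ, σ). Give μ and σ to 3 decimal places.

μ = -13.935, σ = 13.588

For Normal(μ,σ), the p-quantile is μ + z_p·σ. Here z_{0.25} = -0.6745, z_{0.75} = 0.6745.
So -23.1 = μ − 0.6745σ and -4.77 = μ + 0.6745σ.
Subtracting: σ = (-4.77 − -23.1)/(0.6745 − (-0.6745)) = 13.588.
Then μ = -23.1 − (-0.6745)·13.588 = -13.935.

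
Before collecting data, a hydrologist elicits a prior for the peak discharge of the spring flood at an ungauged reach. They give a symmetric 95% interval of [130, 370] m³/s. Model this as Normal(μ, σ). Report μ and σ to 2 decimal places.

A symmetric 95% interval runs μ ± z·σ with z = 1.96.
Half-width = 120, so σ = 120/1.96 = 61.23.
μ is the interval midpoint, 250.00.

μ = 250.00, σ = 61.23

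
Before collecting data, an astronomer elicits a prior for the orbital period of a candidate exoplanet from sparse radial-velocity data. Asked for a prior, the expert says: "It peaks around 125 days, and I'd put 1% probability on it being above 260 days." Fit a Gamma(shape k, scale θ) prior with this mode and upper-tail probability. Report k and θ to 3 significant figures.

Gamma(k,θ) with k>1 has mode (k−1)θ, so θ = 125/(k−1).
Need P(X < 260) = 0.99 with θ tied to k this way. Start at k = 2, θ = 125: P(X<260) ≈ 0.615.
Too low — raise k to concentrate. Iterating converges to k ≈ 10.1.
Then θ = 125/(10.1−1) ≈ 13.8.

k ≈ 10.1, θ ≈ 13.8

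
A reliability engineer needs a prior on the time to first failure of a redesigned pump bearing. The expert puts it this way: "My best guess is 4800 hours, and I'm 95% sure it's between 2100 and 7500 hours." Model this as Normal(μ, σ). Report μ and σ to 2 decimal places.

μ = 4800.00, σ = 1377.58

A symmetric 95% interval runs μ ± z·σ with z = 1.96.
Half-width = 2700, so σ = 2700/1.96 = 1377.58.
μ is the stated best guess, 4800.00.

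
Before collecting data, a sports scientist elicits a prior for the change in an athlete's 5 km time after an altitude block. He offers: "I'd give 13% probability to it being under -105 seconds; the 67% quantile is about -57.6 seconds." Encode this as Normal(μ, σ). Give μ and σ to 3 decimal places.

For Normal(μ,σ), the p-quantile is μ + z_p·σ. Here z_{0.13} = -1.126, z_{0.67} = 0.4399.
So -105 = μ − 1.126σ and -57.6 = μ + 0.4399σ.
Subtracting: σ = (-57.6 − -105)/(0.4399 − (-1.126)) = 30.262.
Then μ = -105 − (-1.126)·30.262 = -70.913.

μ = -70.913, σ = 30.262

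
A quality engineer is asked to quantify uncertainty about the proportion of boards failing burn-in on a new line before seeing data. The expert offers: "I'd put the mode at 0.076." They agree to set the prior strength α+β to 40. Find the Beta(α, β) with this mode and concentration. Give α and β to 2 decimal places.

For α,β > 1 the Beta mode is (α−1)/(α+β−2). With α+β = 40, the mode is (α−1)/38.
Set (α−1)/38 = 0.076 → α = 1 + 0.076·38 = 3.89.
β = 40 − α = 36.11.

α = 3.89, β = 36.11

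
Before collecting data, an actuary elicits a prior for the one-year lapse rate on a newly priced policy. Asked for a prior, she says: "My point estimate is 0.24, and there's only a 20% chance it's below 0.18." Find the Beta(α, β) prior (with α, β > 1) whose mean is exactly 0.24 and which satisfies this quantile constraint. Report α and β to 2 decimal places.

With mean 0.24 fixed, write α = 0.24s, β = 0.76s where s = α+β.
Need P(θ < 0.18) = 0.2 under Beta(0.24s, 0.76s). Normal approximation: (q−m)/√(m(1−m)/s) ≈ z_{0.2} = -0.842, so s ≈ 0.24·0.76·(-0.842)²/(0.18−0.24)² = 35.9.
At s = 35.9: P(θ<0.18) ≈ 0.205. Adjusting to match 0.2 gives s ≈ 37.11.
So α = 0.24·37.11 ≈ 8.91, β = 0.76·37.11 ≈ 28.20.

α ≈ 8.91, β ≈ 28.20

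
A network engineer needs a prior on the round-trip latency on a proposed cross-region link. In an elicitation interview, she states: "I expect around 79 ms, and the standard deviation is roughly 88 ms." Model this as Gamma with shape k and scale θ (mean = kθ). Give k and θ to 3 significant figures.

k ≈ 0.806, θ ≈ 98

For Gamma(k, scale θ): mean = kθ, variance = kθ², so CV = 1/√k.
CV = SD/mean = 88/79 = 1.114, hence k = 1/CV² = 0.806.
Then θ = mean/k = 79/0.806 = 98.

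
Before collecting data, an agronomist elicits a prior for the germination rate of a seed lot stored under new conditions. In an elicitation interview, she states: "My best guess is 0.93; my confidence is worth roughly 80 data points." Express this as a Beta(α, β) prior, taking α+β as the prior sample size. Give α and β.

α = 74.4, β = 5.6

Under the effective-sample-size interpretation, Beta(α, β) has prior mean α/(α+β) and prior sample size α+β.
So α+β = 80 and α/(α+β) = 0.93, giving α = 0.93·80 = 74.4 and β = 80 − 74.4 = 5.6.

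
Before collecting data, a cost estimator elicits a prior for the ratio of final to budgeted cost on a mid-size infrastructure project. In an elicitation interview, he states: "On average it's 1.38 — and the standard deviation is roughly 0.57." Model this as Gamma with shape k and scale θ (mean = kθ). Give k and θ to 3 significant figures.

For Gamma(k, scale θ): mean = kθ, variance = kθ², so CV = 1/√k.
CV = SD/mean = 0.57/1.38 = 0.413, hence k = 1/CV² = 5.86.
Then θ = mean/k = 1.38/5.86 = 0.235.

k ≈ 5.86, θ ≈ 0.235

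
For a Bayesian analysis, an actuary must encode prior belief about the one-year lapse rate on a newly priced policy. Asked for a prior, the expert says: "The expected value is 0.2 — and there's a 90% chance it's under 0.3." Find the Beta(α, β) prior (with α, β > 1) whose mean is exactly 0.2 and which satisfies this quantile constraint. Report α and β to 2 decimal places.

α ≈ 5.59, β ≈ 22.38

With mean 0.2 fixed, write α = 0.2s, β = 0.8s where s = α+β.
Need P(θ < 0.3) = 0.9 under Beta(0.2s, 0.8s). Normal approximation: (q−m)/√(m(1−m)/s) ≈ z_{0.9} = 1.28, so s ≈ 0.2·0.8·(1.28)²/(0.3−0.2)² = 26.3.
At s = 26.3: P(θ<0.3) ≈ 0.894. Adjusting to match 0.9 gives s ≈ 27.97.
So α = 0.2·27.97 ≈ 5.59, β = 0.8·27.97 ≈ 22.38.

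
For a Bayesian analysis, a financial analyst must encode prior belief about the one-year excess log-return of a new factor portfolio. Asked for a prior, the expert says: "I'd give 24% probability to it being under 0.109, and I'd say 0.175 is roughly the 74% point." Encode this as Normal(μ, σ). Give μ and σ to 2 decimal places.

For Normal(μ,σ), the p-quantile is μ + z_p·σ. Here z_{0.24} = -0.7063, z_{0.74} = 0.6433.
So 0.109 = μ − 0.7063σ and 0.175 = μ + 0.6433σ.
Subtracting: σ = (0.175 − 0.109)/(0.6433 − (-0.7063)) = 0.05.
Then μ = 0.109 − (-0.7063)·0.05 = 0.14.

μ = 0.14, σ = 0.05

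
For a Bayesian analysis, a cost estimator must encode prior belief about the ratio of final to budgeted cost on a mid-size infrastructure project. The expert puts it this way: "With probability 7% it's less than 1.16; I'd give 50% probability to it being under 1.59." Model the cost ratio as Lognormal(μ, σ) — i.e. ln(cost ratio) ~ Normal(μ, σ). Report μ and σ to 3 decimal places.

If T ~ Lognormal(μ,σ) then ln T ~ Normal(μ,σ), so the p-quantile of ln T is μ + z_p·σ.
ln(1.16) = 0.1484 and ln(1.59) = 0.4637; z_{0.07} = -1.476, z_{0.5} = 0.
σ = (0.4637 − 0.1484)/(0 − (-1.476)) = 0.214.
μ = 0.1484 − (-1.476)·0.214 = 0.464.

μ ≈ 0.464, σ ≈ 0.214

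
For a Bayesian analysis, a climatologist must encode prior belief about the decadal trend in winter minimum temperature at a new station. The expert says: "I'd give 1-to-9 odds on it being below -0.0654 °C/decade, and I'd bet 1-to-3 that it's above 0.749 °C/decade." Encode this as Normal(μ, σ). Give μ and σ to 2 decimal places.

μ = 0.47, σ = 0.42

For Normal(μ,σ), the p-quantile is μ + z_p·σ. Here z_{0.1} = -1.282, z_{0.75} = 0.6745.
So -0.0654 = μ − 1.282σ and 0.749 = μ + 0.6745σ.
Subtracting: σ = (0.749 − -0.0654)/(0.6745 − (-1.282)) = 0.42.
Then μ = -0.0654 − (-1.282)·0.42 = 0.47.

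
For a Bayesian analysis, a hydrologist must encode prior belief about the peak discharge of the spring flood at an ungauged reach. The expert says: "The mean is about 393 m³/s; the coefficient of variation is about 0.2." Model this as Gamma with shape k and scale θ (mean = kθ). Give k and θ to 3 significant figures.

For Gamma(k, scale θ): mean = kθ, variance = kθ², so CV = 1/√k.
CV = 0.2, hence k = 1/CV² = 25.
Then θ = mean/k = 393/25 = 15.7.

k ≈ 25, θ ≈ 15.7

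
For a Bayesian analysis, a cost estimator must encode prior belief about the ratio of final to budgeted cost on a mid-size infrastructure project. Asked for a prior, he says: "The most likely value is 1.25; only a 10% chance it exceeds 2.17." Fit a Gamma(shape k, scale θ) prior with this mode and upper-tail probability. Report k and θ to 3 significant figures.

Gamma(k,θ) with k>1 has mode (k−1)θ, so θ = 1.25/(k−1).
Need P(X < 2.17) = 0.9 with θ tied to k this way. Start at k = 2, θ = 1.25: P(X<2.17) ≈ 0.518.
Too low — raise k to concentrate. Iterating converges to k ≈ 7.24.
Then θ = 1.25/(7.24−1) ≈ 0.2.

k ≈ 7.24, θ ≈ 0.2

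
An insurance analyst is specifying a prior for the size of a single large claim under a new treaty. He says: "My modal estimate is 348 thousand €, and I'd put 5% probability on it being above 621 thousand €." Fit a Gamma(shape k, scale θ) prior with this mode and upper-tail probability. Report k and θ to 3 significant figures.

Gamma(k,θ) with k>1 has mode (k−1)θ, so θ = 348/(k−1).
Need P(X < 621) = 0.95 with θ tied to k this way. Start at k = 2, θ = 348: P(X<621) ≈ 0.533.
Too low — raise k to concentrate. Iterating converges to k ≈ 9.31.
Then θ = 348/(9.31−1) ≈ 41.9.

k ≈ 9.31, θ ≈ 41.9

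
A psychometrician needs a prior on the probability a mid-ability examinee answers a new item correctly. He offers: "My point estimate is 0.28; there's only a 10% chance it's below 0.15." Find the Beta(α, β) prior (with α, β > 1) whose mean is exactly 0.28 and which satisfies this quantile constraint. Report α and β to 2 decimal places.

α ≈ 4.84, β ≈ 12.44

With mean 0.28 fixed, write α = 0.28s, β = 0.72s where s = α+β.
Need P(θ < 0.15) = 0.1 under Beta(0.28s, 0.72s). Normal approximation: (q−m)/√(m(1−m)/s) ≈ z_{0.1} = -1.28, so s ≈ 0.28·0.72·(-1.28)²/(0.15−0.28)² = 19.6.
At s = 19.6: P(θ<0.15) ≈ 0.084. Adjusting to match 0.1 gives s ≈ 17.28.
So α = 0.28·17.28 ≈ 4.84, β = 0.72·17.28 ≈ 12.44.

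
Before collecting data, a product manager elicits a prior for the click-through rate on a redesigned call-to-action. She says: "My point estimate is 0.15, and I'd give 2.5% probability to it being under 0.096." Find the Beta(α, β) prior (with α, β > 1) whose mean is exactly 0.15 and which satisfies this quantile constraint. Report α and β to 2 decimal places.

With mean 0.15 fixed, write α = 0.15s, β = 0.85s where s = α+β.
Need P(θ < 0.096) = 0.025 under Beta(0.15s, 0.85s). Normal approximation: (q−m)/√(m(1−m)/s) ≈ z_{0.025} = -1.96, so s ≈ 0.15·0.85·(-1.96)²/(0.096−0.15)² = 168.0.
At s = 168.0: P(θ<0.096) ≈ 0.015. Adjusting to match 0.025 gives s ≈ 139.89.
So α = 0.15·139.89 ≈ 20.98, β = 0.85·139.89 ≈ 118.91.

α ≈ 20.98, β ≈ 118.91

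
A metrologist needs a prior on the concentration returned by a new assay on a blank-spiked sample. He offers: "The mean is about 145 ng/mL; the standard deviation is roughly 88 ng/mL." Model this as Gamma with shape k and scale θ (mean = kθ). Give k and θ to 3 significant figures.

For Gamma(k, scale θ): mean = kθ, variance = kθ², so CV = 1/√k.
CV = SD/mean = 88/145 = 0.6069, hence k = 1/CV² = 2.72.
Then θ = mean/k = 145/2.72 = 53.4.

k ≈ 2.72, θ ≈ 53.4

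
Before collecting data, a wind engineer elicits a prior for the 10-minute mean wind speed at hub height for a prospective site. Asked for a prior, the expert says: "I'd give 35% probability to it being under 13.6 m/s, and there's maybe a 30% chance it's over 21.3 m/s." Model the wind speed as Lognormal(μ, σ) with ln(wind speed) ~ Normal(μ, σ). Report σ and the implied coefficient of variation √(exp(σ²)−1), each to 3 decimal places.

If T ~ Lognormal(μ,σ) then ln T ~ Normal(μ,σ), so the p-quantile of ln T is μ + z_p·σ.
ln(13.6) = 2.61 and ln(21.3) = 3.059; z_{0.35} = -0.3853, z_{0.7} = 0.5244.
σ = (3.059 − 2.61)/(0.5244 − (-0.3853)) = 0.493.
μ = 2.61 − (-0.3853)·0.493 = 2.800.
CV = √(exp(σ²)−1) = √(exp(0.2432)−1) = 0.525.

σ ≈ 0.493, CV ≈ 0.525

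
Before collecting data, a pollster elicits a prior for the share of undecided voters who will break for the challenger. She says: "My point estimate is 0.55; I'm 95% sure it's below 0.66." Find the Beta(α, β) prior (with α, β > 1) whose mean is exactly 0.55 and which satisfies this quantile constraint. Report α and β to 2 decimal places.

With mean 0.55 fixed, write α = 0.55s, β = 0.45s where s = α+β.
Need P(θ < 0.66) = 0.95 under Beta(0.55s, 0.45s). Normal approximation: (q−m)/√(m(1−m)/s) ≈ z_{0.95} = 1.64, so s ≈ 0.55·0.45·(1.64)²/(0.66−0.55)² = 55.3.
At s = 55.3: P(θ<0.66) ≈ 0.953. Adjusting to match 0.95 gives s ≈ 53.40.
So α = 0.55·53.40 ≈ 29.37, β = 0.45·53.40 ≈ 24.03.

α ≈ 29.37, β ≈ 24.03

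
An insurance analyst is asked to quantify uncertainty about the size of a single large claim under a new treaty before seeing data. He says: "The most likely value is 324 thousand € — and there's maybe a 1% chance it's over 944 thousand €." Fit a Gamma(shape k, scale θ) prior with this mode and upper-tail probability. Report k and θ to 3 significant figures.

Gamma(k,θ) with k>1 has mode (k−1)θ, so θ = 324/(k−1).
Need P(X < 944) = 0.99 with θ tied to k this way. Start at k = 2, θ = 324: P(X<944) ≈ 0.788.
Too low — raise k to concentrate. Iterating converges to k ≈ 4.96.
Then θ = 324/(4.96−1) ≈ 81.7.

k ≈ 4.96, θ ≈ 81.7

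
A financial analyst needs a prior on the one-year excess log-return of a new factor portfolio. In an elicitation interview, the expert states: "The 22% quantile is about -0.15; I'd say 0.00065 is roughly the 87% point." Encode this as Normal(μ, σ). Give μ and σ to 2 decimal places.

For Normal(μ,σ), the p-quantile is μ + z_p·σ. Here z_{0.22} = -0.7722, z_{0.87} = 1.126.
So -0.15 = μ − 0.7722σ and 0.00065 = μ + 1.126σ.
Subtracting: σ = (0.00065 − -0.15)/(1.126 − (-0.7722)) = 0.08.
Then μ = -0.15 − (-0.7722)·0.08 = -0.09.

μ = -0.09, σ = 0.08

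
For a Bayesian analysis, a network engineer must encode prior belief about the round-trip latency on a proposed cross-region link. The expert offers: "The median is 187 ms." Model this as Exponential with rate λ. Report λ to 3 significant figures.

λ ≈ 0.00371

Exponential median = ln 2 / λ, so λ = ln 2 / 187.0 = 0.00371.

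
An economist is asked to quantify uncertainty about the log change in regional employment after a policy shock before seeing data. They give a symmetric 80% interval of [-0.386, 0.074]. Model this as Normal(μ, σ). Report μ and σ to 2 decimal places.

μ = -0.16, σ = 0.18

A symmetric 80% interval runs μ ± z·σ with z = 1.282.
Half-width = 0.23, so σ = 0.23/1.282 = 0.18.
μ is the interval midpoint, -0.16.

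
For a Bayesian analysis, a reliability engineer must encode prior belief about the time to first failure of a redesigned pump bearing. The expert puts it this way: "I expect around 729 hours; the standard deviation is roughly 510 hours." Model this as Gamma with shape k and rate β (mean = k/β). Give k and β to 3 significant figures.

k ≈ 2.04, β ≈ 0.0028

For Gamma(k, rate β): mean = k/β, variance = k/β², so CV = 1/√k.
CV = SD/mean = 510/729 = 0.6996, hence k = 1/CV² = 2.04.
Then β = k/mean = 2.04/729 = 0.0028.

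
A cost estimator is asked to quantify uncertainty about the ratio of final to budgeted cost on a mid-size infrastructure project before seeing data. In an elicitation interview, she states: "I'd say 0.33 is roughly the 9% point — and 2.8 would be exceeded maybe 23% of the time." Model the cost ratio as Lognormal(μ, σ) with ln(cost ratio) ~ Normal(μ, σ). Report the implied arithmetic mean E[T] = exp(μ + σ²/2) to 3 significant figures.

E[T] ≈ 2.22

If T ~ Lognormal(μ,σ) then ln T ~ Normal(μ,σ), so the p-quantile of ln T is μ + z_p·σ.
ln(0.33) = -1.109 and ln(2.8) = 1.03; z_{0.09} = -1.341, z_{0.77} = 0.7388.
σ = (1.03 − -1.109)/(0.7388 − (-1.341)) = 1.028.
μ = -1.109 − (-1.341)·1.028 = 0.270.
E[T] = exp(μ + σ²/2) = exp(0.270 + 0.5286) = 2.22.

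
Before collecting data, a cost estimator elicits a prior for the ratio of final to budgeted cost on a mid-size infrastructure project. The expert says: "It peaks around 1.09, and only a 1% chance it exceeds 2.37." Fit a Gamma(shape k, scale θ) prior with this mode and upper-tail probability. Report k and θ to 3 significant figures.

k ≈ 9.01, θ ≈ 0.136

Gamma(k,θ) with k>1 has mode (k−1)θ, so θ = 1.09/(k−1).
Need P(X < 2.37) = 0.99 with θ tied to k this way. Start at k = 2, θ = 1.09: P(X<2.37) ≈ 0.639.
Too low — raise k to concentrate. Iterating converges to k ≈ 9.01.
Then θ = 1.09/(9.01−1) ≈ 0.136.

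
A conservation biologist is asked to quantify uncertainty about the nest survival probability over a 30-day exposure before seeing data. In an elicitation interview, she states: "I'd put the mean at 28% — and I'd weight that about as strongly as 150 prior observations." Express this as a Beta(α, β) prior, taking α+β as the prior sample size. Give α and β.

Under the effective-sample-size interpretation, Beta(α, β) has prior mean α/(α+β) and prior sample size α+β.
So α+β = 150 and α/(α+β) = 0.28, giving α = 0.28·150 = 42 and β = 150 − 42 = 108.

α = 42, β = 108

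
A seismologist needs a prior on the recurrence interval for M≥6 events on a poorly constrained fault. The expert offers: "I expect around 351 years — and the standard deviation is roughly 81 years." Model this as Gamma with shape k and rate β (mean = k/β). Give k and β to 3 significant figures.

k ≈ 18.8, β ≈ 0.0535

For Gamma(k, rate β): mean = k/β, variance = k/β², so CV = 1/√k.
CV = SD/mean = 81/351 = 0.2308, hence k = 1/CV² = 18.8.
Then β = k/mean = 18.8/351 = 0.0535.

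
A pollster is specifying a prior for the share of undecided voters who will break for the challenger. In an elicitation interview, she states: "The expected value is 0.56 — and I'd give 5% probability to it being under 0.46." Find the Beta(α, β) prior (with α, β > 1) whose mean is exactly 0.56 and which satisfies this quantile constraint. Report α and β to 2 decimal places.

With mean 0.56 fixed, write α = 0.56s, β = 0.44s where s = α+β.
Need P(θ < 0.46) = 0.05 under Beta(0.56s, 0.44s). Normal approximation: (q−m)/√(m(1−m)/s) ≈ z_{0.05} = -1.64, so s ≈ 0.56·0.44·(-1.64)²/(0.46−0.56)² = 66.7.
At s = 66.7: P(θ<0.46) ≈ 0.051. Adjusting to match 0.05 gives s ≈ 67.17.
So α = 0.56·67.17 ≈ 37.62, β = 0.44·67.17 ≈ 29.56.

α ≈ 37.62, β ≈ 29.56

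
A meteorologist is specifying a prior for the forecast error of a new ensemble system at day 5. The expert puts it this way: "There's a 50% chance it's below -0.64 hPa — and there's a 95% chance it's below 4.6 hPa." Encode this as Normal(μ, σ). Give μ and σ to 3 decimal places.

μ = -0.640, σ = 3.186

The p-quantile of Normal(μ,σ) is μ + z_p·σ, with z_{0.5} = 0 and z_{0.95} = 1.645.
Eliminate σ: μ = (z₂·x₁ − z₁·x₂)/(z₂ − z₁) = (1.645·-0.64 − (0)·4.6)/1.645 = -0.640.
Then σ = (x₂ − x₁)/(z₂ − z₁) = (4.6 − -0.64)/1.645 = 3.186.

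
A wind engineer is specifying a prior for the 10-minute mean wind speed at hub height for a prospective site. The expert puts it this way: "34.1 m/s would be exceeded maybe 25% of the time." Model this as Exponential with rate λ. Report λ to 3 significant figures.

P(T > 34.1) = e^(−λ·34.1) = 0.25, so λ = −ln(0.25)/34.1 = 0.0407.

λ ≈ 0.0407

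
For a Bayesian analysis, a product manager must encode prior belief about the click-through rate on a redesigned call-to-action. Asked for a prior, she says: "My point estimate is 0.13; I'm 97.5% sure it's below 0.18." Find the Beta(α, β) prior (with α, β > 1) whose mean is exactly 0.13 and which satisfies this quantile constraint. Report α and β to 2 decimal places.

α ≈ 25.85, β ≈ 172.98

With mean 0.13 fixed, write α = 0.13s, β = 0.87s where s = α+β.
Need P(θ < 0.18) = 0.975 under Beta(0.13s, 0.87s). Normal approximation: (q−m)/√(m(1−m)/s) ≈ z_{0.975} = 1.96, so s ≈ 0.13·0.87·(1.96)²/(0.18−0.13)² = 173.8.
At s = 173.8: P(θ<0.18) ≈ 0.967. Adjusting to match 0.975 gives s ≈ 198.83.
So α = 0.13·198.83 ≈ 25.85, β = 0.87·198.83 ≈ 172.98.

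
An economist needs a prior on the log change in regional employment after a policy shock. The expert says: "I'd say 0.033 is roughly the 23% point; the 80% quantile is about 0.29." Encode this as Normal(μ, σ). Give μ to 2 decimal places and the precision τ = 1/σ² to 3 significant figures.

μ = 0.15, τ = 37.8

The p-quantile of Normal(μ,σ) is μ + z_p·σ, with z_{0.23} = -0.7388 and z_{0.8} = 0.8416.
Eliminate σ: μ = (z₂·x₁ − z₁·x₂)/(z₂ − z₁) = (0.8416·0.033 − (-0.7388)·0.29)/1.58 = 0.15.
Then σ = (x₂ − x₁)/(z₂ − z₁) = (0.29 − 0.033)/1.58 = 0.16.
Precision τ = 1/σ² = 1/0.1626² = 37.8.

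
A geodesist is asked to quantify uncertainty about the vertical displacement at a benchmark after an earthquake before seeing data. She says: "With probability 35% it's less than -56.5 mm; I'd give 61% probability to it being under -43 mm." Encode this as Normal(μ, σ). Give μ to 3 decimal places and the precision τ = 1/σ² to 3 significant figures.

The p-quantile of Normal(μ,σ) is μ + z_p·σ, with z_{0.35} = -0.3853 and z_{0.61} = 0.2793.
Eliminate σ: μ = (z₂·x₁ − z₁·x₂)/(z₂ − z₁) = (0.2793·-56.5 − (-0.3853)·-43)/0.6646 = -48.673.
Then σ = (x₂ − x₁)/(z₂ − z₁) = (-43 − -56.5)/0.6646 = 20.312.
Precision τ = 1/σ² = 1/20.31² = 0.00242.

μ = -48.673, τ = 0.00242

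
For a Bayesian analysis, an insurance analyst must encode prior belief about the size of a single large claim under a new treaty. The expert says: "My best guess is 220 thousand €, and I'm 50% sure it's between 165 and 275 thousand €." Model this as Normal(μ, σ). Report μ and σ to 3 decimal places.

A symmetric 50% interval runs μ ± z·σ with z = 0.6745.
Half-width = 55, so σ = 55/0.6745 = 81.543.
μ is the stated best guess, 220.000.

μ = 220.000, σ = 81.543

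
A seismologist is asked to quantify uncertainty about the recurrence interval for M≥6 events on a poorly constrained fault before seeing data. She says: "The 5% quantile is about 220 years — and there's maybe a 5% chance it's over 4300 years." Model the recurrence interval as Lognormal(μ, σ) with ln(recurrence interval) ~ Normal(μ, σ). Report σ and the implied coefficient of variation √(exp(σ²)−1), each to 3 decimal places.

If T ~ Lognormal(μ,σ) then ln T ~ Normal(μ,σ), so the p-quantile of ln T is μ + z_p·σ.
ln(220) = 5.394 and ln(4300) = 8.366; z_{0.05} = -1.645, z_{0.95} = 1.645.
σ = (8.366 − 5.394)/(1.645 − (-1.645)) = 0.904.
μ = 5.394 − (-1.645)·0.904 = 6.880.
CV = √(exp(σ²)−1) = √(exp(0.8166)−1) = 1.124.

σ ≈ 0.904, CV ≈ 1.124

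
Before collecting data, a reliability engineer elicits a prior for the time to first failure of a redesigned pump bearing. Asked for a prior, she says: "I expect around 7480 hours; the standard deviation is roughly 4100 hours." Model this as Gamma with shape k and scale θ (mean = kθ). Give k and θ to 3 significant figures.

For Gamma(k, scale θ): mean = kθ, variance = kθ², so CV = 1/√k.
CV = SD/mean = 4100/7480 = 0.5481, hence k = 1/CV² = 3.33.
Then θ = mean/k = 7480/3.33 = 2250.

k ≈ 3.33, θ ≈ 2250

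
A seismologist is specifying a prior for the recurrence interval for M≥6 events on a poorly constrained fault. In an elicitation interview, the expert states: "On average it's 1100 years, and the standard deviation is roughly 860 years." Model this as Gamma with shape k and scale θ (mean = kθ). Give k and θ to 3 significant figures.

For Gamma(k, scale θ): mean = kθ, variance = kθ², so CV = 1/√k.
CV = SD/mean = 860/1100 = 0.7818, hence k = 1/CV² = 1.64.
Then θ = mean/k = 1100/1.64 = 672.

k ≈ 1.64, θ ≈ 672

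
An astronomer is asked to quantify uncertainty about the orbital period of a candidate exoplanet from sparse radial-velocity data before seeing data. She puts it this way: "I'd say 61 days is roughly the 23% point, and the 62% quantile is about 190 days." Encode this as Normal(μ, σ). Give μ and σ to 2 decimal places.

μ = 152.27, σ = 123.52

The p-quantile of Normal(μ,σ) is μ + z_p·σ, with z_{0.23} = -0.7388 and z_{0.62} = 0.3055.
Eliminate σ: μ = (z₂·x₁ − z₁·x₂)/(z₂ − z₁) = (0.3055·61 − (-0.7388)·190)/1.044 = 152.27.
Then σ = (x₂ − x₁)/(z₂ − z₁) = (190 − 61)/1.044 = 123.52.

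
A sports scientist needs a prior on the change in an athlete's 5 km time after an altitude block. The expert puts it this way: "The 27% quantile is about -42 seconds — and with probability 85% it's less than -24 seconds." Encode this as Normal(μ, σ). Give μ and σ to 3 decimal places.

The p-quantile of Normal(μ,σ) is μ + z_p·σ, with z_{0.27} = -0.6128 and z_{0.85} = 1.036.
Eliminate σ: μ = (z₂·x₁ − z₁·x₂)/(z₂ − z₁) = (1.036·-42 − (-0.6128)·-24)/1.649 = -35.312.
Then σ = (x₂ − x₁)/(z₂ − z₁) = (-24 − -42)/1.649 = 10.914.

μ = -35.312, σ = 10.914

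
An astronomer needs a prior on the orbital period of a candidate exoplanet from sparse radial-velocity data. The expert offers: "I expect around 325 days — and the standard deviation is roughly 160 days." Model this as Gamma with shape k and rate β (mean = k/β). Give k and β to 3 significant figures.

k ≈ 4.13, β ≈ 0.0127

For Gamma(k, rate β): mean = k/β, variance = k/β², so CV = 1/√k.
CV = SD/mean = 160/325 = 0.4923, hence k = 1/CV² = 4.13.
Then β = k/mean = 4.13/325 = 0.0127.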